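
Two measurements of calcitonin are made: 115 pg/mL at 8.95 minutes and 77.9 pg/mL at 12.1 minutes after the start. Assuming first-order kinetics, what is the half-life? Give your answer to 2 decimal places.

Over Δt = 12.1 − 8.95 = 3.15 minutes, the level fell by a factor of 115/77.9 ≈ 1.4763.
n = log₂(1.4763) ≈ 0.56194 half-lives, so t½ = 3.15/0.56194 ≈ 5.6056 minutes.

5.61 minutes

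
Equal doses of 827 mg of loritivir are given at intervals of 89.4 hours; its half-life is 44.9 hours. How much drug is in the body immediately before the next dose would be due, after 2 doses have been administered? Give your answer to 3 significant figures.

The 2 doses were given 178.8, 89.4 hours ago.
Total = 827·(1/2)^(178.8/44.9) + 827·(1/2)^(89.4/44.9)
      = 52.33 + 208.03 ≈ 260.36 mg.

260 mg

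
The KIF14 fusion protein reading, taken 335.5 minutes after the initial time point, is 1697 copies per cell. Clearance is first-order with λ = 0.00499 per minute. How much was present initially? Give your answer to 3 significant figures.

9050 copies per cell

t½ = ln 2 / λ = 0.69315 / 0.00499 ≈ 138.91 minutes.
Number of half-lives elapsed: n = 335.5/138.91 ≈ 2.4153.
A₀ = A × 2^n = 1697 × 2^2.4153 = 1697 × 5.3342 ≈ 9052.2 copies per cell.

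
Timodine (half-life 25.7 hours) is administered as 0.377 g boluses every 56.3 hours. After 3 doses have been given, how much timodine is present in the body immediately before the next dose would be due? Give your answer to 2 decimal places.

The 3 doses were given 168.9, 112.6, 56.3 hours ago.
Total = 0.377·(1/2)^(168.9/25.7) + 0.377·(1/2)^(112.6/25.7) + 0.377·(1/2)^(56.3/25.7)
      = 0.0039626 + 0.01809 + 0.082582 ≈ 0.10463 g.

0.10 g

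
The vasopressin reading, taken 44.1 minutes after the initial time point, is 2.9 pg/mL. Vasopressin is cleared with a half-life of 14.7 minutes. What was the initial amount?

Number of half-lives elapsed: n = 44.1/14.7 ≈ 3.
A₀ = A × 2^n = 2.9 × 2^3 = 2.9 × 8 ≈ 23.2 pg/mL.

23.2 pg/mL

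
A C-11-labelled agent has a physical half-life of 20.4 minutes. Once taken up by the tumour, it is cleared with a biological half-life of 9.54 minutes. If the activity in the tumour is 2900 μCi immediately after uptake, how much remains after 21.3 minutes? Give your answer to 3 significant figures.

299 μCi

1/t_eff = 1/t_phys + 1/t_biol = 1/20.4 + 1/9.54 = 0.15384 per minute.
t_eff = 20.4 × 9.54 / (20.4 + 9.54) ≈ 6.5002 minutes.
Remaining = 2900 × (1/2)^(21.3/6.5002) = 2900 × (1/2)^3.2768 ≈ 299.21 μCi.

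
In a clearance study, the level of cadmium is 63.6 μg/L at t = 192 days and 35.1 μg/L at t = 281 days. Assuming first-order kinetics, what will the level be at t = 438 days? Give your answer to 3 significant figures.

Over Δt = 281 − 192 = 89 days, the level fell by a factor of 63.6/35.1 ≈ 1.812.
n = log₂(1.812) ≈ 0.85756 half-lives, so t½ = 89/0.85756 ≈ 103.78 days.
From t = 281 to t = 438: 35.1 × (1/2)^((438−281)/103.78) ≈ 12.3 μg/L.

12.3 μg/L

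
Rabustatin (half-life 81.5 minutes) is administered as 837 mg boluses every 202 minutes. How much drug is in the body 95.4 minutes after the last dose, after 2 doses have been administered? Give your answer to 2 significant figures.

The 2 doses were given 297.4, 95.4 minutes ago.
Total = 837·(1/2)^(297.4/81.5) + 837·(1/2)^(95.4/81.5)
      = 66.718 + 371.84 ≈ 438.56 mg.

440 mg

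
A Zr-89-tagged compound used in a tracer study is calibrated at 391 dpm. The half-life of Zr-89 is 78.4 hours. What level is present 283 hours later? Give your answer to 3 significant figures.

32.0 dpm

Number of half-lives: n = 283/78.4 ≈ 3.6097.
Remaining = 391 × (1/2)^3.6097 = 391 × 0.081917 ≈ 32.03 dpm.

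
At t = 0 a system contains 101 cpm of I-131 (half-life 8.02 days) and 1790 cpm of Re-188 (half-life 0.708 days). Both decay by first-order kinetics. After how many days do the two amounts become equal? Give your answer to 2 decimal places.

Set 101·(1/2)^(t/8.02) = 1790·(1/2)^(t/0.708).
Taking log₂: log₂(101/1790) = t·(1/8.02 − 1/0.708).
log₂(0.056425) = -4.1475; 1/8.02 − 1/0.708 = -1.2877.
t = -4.1475 / -1.2877 ≈ 3.2208 days.

3.22 days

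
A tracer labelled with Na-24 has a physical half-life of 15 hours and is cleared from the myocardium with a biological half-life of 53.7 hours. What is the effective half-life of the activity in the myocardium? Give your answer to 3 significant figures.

11.7 hours

1/t_eff = 1/t_phys + 1/t_biol = 1/15 + 1/53.7 = 0.085289 per hour.
t_eff = 15 × 53.7 / (15 + 53.7) ≈ 11.725 hours.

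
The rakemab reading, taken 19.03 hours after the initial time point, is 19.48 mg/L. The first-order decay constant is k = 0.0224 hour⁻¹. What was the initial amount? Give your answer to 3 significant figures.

t½ = ln 2 / k = 0.69315 / 0.0224 ≈ 30.944 hours.
Number of half-lives elapsed: n = 19.03/30.944 ≈ 0.61498.
A₀ = A × 2^n = 19.48 × 2^0.61498 = 19.48 × 1.5315 ≈ 29.834 mg/L.

29.8 mg/L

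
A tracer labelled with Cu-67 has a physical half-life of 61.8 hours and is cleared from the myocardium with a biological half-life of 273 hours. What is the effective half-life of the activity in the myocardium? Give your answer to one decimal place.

50.4 hours

1/t_eff = 1/t_phys + 1/t_biol = 1/61.8 + 1/273 = 0.019844 per hour.
t_eff = 61.8 × 273 / (61.8 + 273) ≈ 50.392 hours.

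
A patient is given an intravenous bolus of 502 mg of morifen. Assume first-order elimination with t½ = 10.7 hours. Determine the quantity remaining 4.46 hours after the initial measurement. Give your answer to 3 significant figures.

376 mg

Number of half-lives: n = 4.46/10.7 ≈ 0.41682.
Remaining = 502 × (1/2)^0.41682 = 502 × 0.74907 ≈ 376.03 mg.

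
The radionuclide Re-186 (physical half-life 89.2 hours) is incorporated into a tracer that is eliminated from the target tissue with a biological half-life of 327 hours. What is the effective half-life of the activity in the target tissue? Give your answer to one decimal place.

70.1 hours

1/t_eff = 1/t_phys + 1/t_biol = 1/89.2 + 1/327 = 0.014269 per hour.
t_eff = 89.2 × 327 / (89.2 + 327) ≈ 70.083 hours.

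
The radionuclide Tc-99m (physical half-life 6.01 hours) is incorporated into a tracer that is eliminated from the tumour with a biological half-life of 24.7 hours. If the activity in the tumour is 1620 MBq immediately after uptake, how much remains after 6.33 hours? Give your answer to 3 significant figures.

1/t_eff = 1/t_phys + 1/t_biol = 1/6.01 + 1/24.7 = 0.20688 per hour.
t_eff = 6.01 × 24.7 / (6.01 + 24.7) ≈ 4.8338 hours.
Remaining = 1620 × (1/2)^(6.33/4.8338) = 1620 × (1/2)^1.3095 ≈ 653.6 MBq.

654 MBq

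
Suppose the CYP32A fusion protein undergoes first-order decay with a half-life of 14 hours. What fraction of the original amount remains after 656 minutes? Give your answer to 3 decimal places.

656 minutes = 10.9333 hours.
n = 10.9333/14 ≈ 0.78095 half-lives.
Fraction remaining = (1/2)^0.78095 ≈ 0.58198.

0.582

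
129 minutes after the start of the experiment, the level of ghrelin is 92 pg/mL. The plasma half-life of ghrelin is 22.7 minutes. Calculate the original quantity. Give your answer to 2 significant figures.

4700 pg/mL

Number of half-lives elapsed: n = 129/22.7 ≈ 5.6828.
A₀ = A × 2^n = 92 × 2^5.6828 = 92 × 51.369 ≈ 4725.9 pg/mL.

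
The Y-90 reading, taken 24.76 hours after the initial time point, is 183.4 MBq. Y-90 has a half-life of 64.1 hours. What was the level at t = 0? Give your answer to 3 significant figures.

Number of half-lives elapsed: n = 24.76/64.1 ≈ 0.38627.
A₀ = A × 2^n = 183.4 × 2^0.38627 = 183.4 × 1.307 ≈ 239.71 MBq.

240 MBq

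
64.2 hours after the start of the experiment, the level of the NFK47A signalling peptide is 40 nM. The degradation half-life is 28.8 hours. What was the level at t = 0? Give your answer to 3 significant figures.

Number of half-lives elapsed: n = 64.2/28.8 ≈ 2.2292.
A₀ = A × 2^n = 40 × 2^2.2292 = 40 × 4.6886 ≈ 187.55 nM.

188 nM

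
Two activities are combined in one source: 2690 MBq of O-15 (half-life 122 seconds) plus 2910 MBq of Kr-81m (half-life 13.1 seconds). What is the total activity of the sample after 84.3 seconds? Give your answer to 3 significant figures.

O-15: 2690 × (1/2)^(84.3/122) = 2690 × (1/2)^0.69098 ≈ 1666.3 MBq.
Kr-81m: 2910 × (1/2)^(84.3/13.1) = 2910 × (1/2)^6.4351 ≈ 33.63 MBq.
Total = 1666.3 + 33.63 ≈ 1699.9 MBq.

1700 MBq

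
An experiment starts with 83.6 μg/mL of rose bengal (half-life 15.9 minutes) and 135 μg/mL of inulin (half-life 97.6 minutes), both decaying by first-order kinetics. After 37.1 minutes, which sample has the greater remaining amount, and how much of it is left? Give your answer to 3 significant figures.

rose bengal: 83.6 × (1/2)^2.3333 ≈ 16.588 μg/mL.
inulin: 135 × (1/2)^0.38012 ≈ 103.73 μg/mL.
Inulin has more remaining, at ≈ 103.73 μg/mL.

inulin, 104 μg/mL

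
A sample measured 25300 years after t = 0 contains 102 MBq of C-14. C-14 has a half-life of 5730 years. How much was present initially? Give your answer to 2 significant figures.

Number of half-lives elapsed: n = 25300/5730 ≈ 4.4154.
A₀ = A × 2^n = 102 × 2^4.4154 = 102 × 21.338 ≈ 2176.5 MBq.

2200 MBq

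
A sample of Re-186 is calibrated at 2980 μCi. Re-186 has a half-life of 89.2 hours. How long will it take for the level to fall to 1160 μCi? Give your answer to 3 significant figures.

121 hours

Fraction remaining = 1160/2980 ≈ 0.38926.
n = log₂(2980/1160) = ln(2.569)/ln 2 ≈ 1.3612 half-lives.
t = n × t½ = 1.3612 × 89.2 ≈ 121.42 hours.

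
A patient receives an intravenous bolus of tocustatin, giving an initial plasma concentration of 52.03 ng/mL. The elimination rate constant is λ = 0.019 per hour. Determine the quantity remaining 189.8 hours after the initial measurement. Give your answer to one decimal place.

1.4 ng/mL

t½ = ln 2 / λ = 0.69315 / 0.019 ≈ 36.481 hours.
Number of half-lives: n = 189.8/36.481 ≈ 5.2026.
Remaining = 52.03 × (1/2)^5.2026 = 52.03 × 0.027155 ≈ 1.4129 ng/mL.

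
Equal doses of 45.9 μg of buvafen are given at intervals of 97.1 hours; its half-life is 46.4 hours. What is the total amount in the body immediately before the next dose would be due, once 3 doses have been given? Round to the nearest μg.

The 3 doses were given 291.3, 194.2, 97.1 hours ago.
Total = 45.9·(1/2)^(291.3/46.4) + 45.9·(1/2)^(194.2/46.4) + 45.9·(1/2)^(97.1/46.4)
      = 0.59148 + 2.5229 + 10.761 ≈ 13.875 μg.

14 μg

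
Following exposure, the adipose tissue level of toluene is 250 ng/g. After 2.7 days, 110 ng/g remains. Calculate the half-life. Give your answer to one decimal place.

2.3 days

A/A₀ = 110/250 ≈ 0.44.
n = log₂(2.2727) ≈ 1.1844 half-lives elapsed in 2.7 days.
t½ = 2.7/1.1844 ≈ 2.2796 days.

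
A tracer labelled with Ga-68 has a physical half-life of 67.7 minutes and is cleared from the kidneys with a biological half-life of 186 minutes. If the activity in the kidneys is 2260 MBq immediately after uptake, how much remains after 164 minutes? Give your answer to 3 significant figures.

229 MBq

1/t_eff = 1/t_phys + 1/t_biol = 1/67.7 + 1/186 = 0.020147 per minute.
t_eff = 67.7 × 186 / (67.7 + 186) ≈ 49.634 minutes.
Remaining = 2260 × (1/2)^(164/49.634) = 2260 × (1/2)^3.3042 ≈ 228.8 MBq.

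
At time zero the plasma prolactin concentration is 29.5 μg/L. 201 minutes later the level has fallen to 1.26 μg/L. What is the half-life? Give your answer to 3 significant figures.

44.2 minutes

A/A₀ = 1.26/29.5 ≈ 0.042712.
n = log₂(23.413) ≈ 4.5492 half-lives elapsed in 201 minutes.
t½ = 201/4.5492 ≈ 44.183 minutes.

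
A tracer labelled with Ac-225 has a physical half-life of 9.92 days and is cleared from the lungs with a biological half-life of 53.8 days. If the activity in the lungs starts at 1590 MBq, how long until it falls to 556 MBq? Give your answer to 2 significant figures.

1/t_eff = 1/t_phys + 1/t_biol = 1/9.92 + 1/53.8 = 0.11939 per day.
t_eff = 9.92 × 53.8 / (9.92 + 53.8) ≈ 8.3756 days.
n = log₂(1590/556) ≈ 1.5159; t = 1.5159 × 8.3756 ≈ 12.696 days.

13 days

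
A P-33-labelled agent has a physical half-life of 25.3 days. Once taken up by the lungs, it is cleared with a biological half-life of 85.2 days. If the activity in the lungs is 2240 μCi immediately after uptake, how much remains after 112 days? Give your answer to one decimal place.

1/t_eff = 1/t_phys + 1/t_biol = 1/25.3 + 1/85.2 = 0.051263 per day.
t_eff = 25.3 × 85.2 / (25.3 + 85.2) ≈ 19.507 days.
Remaining = 2240 × (1/2)^(112/19.507) = 2240 × (1/2)^5.7414 ≈ 41.87 μCi.

41.9 μCi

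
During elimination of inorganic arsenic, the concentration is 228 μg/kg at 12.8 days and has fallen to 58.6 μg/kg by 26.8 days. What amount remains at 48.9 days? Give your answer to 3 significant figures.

Over Δt = 26.8 − 12.8 = 14 days, the level fell by a factor of 228/58.6 ≈ 3.8908.
n = log₂(3.8908) ≈ 1.9601 half-lives, so t½ = 14/1.9601 ≈ 7.1426 days.
From t = 26.8 to t = 48.9: 58.6 × (1/2)^((48.9−26.8)/7.1426) ≈ 6.8625 μg/kg.

6.86 μg/kg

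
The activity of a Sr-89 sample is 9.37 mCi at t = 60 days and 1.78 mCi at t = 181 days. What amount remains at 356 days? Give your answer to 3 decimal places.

Over Δt = 181 − 60 = 121 days, the level fell by a factor of 9.37/1.78 ≈ 5.264.
n = log₂(5.264) ≈ 2.3962 half-lives, so t½ = 121/2.3962 ≈ 50.497 days.
From t = 181 to t = 356: 1.78 × (1/2)^((356−181)/50.497) ≈ 0.16113 mCi.

0.161 mCi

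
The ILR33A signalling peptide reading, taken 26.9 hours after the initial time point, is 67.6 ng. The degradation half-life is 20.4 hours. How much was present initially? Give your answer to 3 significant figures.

Number of half-lives elapsed: n = 26.9/20.4 ≈ 1.3186.
A₀ = A × 2^n = 67.6 × 2^1.3186 = 67.6 × 2.4943 ≈ 168.61 ng.

169 ng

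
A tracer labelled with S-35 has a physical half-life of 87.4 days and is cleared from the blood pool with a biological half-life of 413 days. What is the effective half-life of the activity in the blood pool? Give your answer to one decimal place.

72.1 days

1/t_eff = 1/t_phys + 1/t_biol = 1/87.4 + 1/413 = 0.013863 per day.
t_eff = 87.4 × 413 / (87.4 + 413) ≈ 72.135 days.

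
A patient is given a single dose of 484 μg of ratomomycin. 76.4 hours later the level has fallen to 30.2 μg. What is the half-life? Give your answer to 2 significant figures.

19 hours

A/A₀ = 30.2/484 ≈ 0.062397.
n = log₂(16.026) ≈ 4.0024 half-lives elapsed in 76.4 hours.
t½ = 76.4/4.0024 ≈ 19.089 hours.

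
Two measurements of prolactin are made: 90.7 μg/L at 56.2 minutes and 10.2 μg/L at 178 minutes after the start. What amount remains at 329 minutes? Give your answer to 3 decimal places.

0.679 μg/L

Over Δt = 178 − 56.2 = 121.8 minutes, the level fell by a factor of 90.7/10.2 ≈ 8.8922.
n = log₂(8.8922) ≈ 3.1525 half-lives, so t½ = 121.8/3.1525 ≈ 38.636 minutes.
From t = 178 to t = 329: 10.2 × (1/2)^((329−178)/38.636) ≈ 0.67933 μg/L.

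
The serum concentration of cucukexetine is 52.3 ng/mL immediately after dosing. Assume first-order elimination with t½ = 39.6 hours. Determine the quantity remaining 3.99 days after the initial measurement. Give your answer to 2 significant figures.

Convert the elapsed time: 3.99 days = 95.76 hours.
Number of half-lives: n = 95.76/39.6 ≈ 2.4182.
Remaining = 52.3 × (1/2)^2.4182 = 52.3 × 0.18709 ≈ 9.7849 ng/mL.

9.8 ng/mL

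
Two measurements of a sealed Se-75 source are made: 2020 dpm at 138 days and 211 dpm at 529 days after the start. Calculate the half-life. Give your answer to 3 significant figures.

120 days

Over Δt = 529 − 138 = 391 days, the level fell by a factor of 2020/211 ≈ 9.5735.
n = log₂(9.5735) ≈ 3.259 half-lives, so t½ = 391/3.259 ≈ 119.97 days.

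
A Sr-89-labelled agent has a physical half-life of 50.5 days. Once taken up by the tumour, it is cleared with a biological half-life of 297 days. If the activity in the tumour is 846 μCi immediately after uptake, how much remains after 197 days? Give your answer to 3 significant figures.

1/t_eff = 1/t_phys + 1/t_biol = 1/50.5 + 1/297 = 0.023169 per day.
t_eff = 50.5 × 297 / (50.5 + 297) ≈ 43.161 days.
Remaining = 846 × (1/2)^(197/43.161) = 846 × (1/2)^4.5643 ≈ 35.759 μCi.

35.8 μCi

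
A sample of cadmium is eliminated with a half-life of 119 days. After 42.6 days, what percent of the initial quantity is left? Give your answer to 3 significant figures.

n = 42.6/119 ≈ 0.35798 half-lives.
Fraction remaining = (1/2)^0.35798 ≈ 0.78025, i.e. 78.025%.

78.0%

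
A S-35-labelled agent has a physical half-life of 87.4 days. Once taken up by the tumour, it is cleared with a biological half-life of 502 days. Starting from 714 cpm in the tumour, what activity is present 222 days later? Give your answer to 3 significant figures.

1/t_eff = 1/t_phys + 1/t_biol = 1/87.4 + 1/502 = 0.013434 per day.
t_eff = 87.4 × 502 / (87.4 + 502) ≈ 74.44 days.
Remaining = 714 × (1/2)^(222/74.44) = 714 × (1/2)^2.9823 ≈ 90.353 cpm.

90.4 cpm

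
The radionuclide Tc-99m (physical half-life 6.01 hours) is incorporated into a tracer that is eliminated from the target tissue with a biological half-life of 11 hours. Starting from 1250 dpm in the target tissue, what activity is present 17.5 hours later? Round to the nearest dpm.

1/t_eff = 1/t_phys + 1/t_biol = 1/6.01 + 1/11 = 0.2573 per hour.
t_eff = 6.01 × 11 / (6.01 + 11) ≈ 3.8865 hours.
Remaining = 1250 × (1/2)^(17.5/3.8865) = 1250 × (1/2)^4.5027 ≈ 55.139 dpm.

55 dpm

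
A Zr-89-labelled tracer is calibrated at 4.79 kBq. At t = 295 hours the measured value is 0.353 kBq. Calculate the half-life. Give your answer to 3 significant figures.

78.4 hours

A/A₀ = 0.353/4.79 ≈ 0.073695.
n = log₂(13.569) ≈ 3.7623 half-lives elapsed in 295 hours.
t½ = 295/3.7623 ≈ 78.41 hours.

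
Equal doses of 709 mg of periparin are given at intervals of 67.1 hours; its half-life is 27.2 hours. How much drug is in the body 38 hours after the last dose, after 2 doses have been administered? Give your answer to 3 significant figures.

318 mg

The 2 doses were given 105.1, 38 hours ago.
Total = 709·(1/2)^(105.1/27.2) + 709·(1/2)^(38/27.2)
      = 48.694 + 269.21 ≈ 317.9 mg.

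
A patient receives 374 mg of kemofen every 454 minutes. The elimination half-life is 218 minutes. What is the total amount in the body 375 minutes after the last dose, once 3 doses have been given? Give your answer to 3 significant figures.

The 3 doses were given 1283, 829, 375 minutes ago.
Total = 374·(1/2)^(1283/218) + 374·(1/2)^(829/218) + 374·(1/2)^(375/218)
      = 6.3272 + 26.8 + 113.51 ≈ 146.64 mg.

147 mg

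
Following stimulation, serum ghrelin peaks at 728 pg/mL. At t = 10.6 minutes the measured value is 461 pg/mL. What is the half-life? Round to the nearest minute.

16 minutes

A/A₀ = 461/728 ≈ 0.63324.
n = log₂(1.5792) ≈ 0.65917 half-lives elapsed in 10.6 minutes.
t½ = 10.6/0.65917 ≈ 16.081 minutes.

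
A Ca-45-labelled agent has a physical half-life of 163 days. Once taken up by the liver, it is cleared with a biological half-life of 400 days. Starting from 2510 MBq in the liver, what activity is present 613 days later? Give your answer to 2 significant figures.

1/t_eff = 1/t_phys + 1/t_biol = 1/163 + 1/400 = 0.008635 per day.
t_eff = 163 × 400 / (163 + 400) ≈ 115.81 days.
Remaining = 2510 × (1/2)^(613/115.81) = 2510 × (1/2)^5.2932 ≈ 64.01 MBq.

64 MBq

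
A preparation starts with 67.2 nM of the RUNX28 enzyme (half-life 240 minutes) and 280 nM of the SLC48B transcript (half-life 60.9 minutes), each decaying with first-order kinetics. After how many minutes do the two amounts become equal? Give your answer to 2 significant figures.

Set 67.2·(1/2)^(t/240) = 280·(1/2)^(t/60.9).
Taking log₂: log₂(67.2/280) = t·(1/240 − 1/60.9).
log₂(0.24) = -2.0589; 1/240 − 1/60.9 = -0.012254.
t = -2.0589 / -0.012254 ≈ 168.02 minutes.

170 minutes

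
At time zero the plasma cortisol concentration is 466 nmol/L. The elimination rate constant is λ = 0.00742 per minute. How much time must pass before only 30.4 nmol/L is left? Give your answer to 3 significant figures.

368 minutes

t½ = ln 2 / λ = 0.69315 / 0.00742 ≈ 93.416 minutes.
Fraction remaining = 30.4/466 ≈ 0.065236.
n = log₂(466/30.4) = ln(15.329)/ln 2 ≈ 3.9382 half-lives.
t = n × t½ = 3.9382 × 93.416 ≈ 367.89 minutes.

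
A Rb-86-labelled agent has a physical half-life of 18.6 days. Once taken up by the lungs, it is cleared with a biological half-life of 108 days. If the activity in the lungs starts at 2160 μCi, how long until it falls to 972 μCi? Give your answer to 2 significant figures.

1/t_eff = 1/t_phys + 1/t_biol = 1/18.6 + 1/108 = 0.063023 per day.
t_eff = 18.6 × 108 / (18.6 + 108) ≈ 15.867 days.
n = log₂(2160/972) ≈ 1.152; t = 1.152 × 15.867 ≈ 18.279 days.

18 days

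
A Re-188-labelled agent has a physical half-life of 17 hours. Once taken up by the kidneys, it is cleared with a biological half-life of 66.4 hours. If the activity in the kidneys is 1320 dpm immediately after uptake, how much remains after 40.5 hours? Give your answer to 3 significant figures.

1/t_eff = 1/t_phys + 1/t_biol = 1/17 + 1/66.4 = 0.073884 per hour.
t_eff = 17 × 66.4 / (17 + 66.4) ≈ 13.535 hours.
Remaining = 1320 × (1/2)^(40.5/13.535) = 1320 × (1/2)^2.9923 ≈ 165.88 dpm.

166 dpm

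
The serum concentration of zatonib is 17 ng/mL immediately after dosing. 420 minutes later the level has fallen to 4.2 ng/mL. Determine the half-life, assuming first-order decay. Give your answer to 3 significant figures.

208 minutes

A/A₀ = 4.2/17 ≈ 0.24706.
n = log₂(4.0476) ≈ 2.0171 half-lives elapsed in 420 minutes.
t½ = 420/2.0171 ≈ 208.22 minutes.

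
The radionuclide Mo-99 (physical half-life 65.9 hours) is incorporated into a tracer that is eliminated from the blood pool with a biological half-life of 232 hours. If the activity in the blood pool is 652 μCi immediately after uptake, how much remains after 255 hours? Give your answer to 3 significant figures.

1/t_eff = 1/t_phys + 1/t_biol = 1/65.9 + 1/232 = 0.019485 per hour.
t_eff = 65.9 × 232 / (65.9 + 232) ≈ 51.322 hours.
Remaining = 652 × (1/2)^(255/51.322) = 652 × (1/2)^4.9686 ≈ 20.823 μCi.

20.8 μCi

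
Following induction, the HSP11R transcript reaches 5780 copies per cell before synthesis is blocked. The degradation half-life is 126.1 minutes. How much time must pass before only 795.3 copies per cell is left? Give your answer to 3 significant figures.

Fraction remaining = 795.3/5780 ≈ 0.1376.
n = log₂(5780/795.3) = ln(7.2677)/ln 2 ≈ 2.8615 half-lives.
t = n × t½ = 2.8615 × 126.1 ≈ 360.83 minutes.

361 minutes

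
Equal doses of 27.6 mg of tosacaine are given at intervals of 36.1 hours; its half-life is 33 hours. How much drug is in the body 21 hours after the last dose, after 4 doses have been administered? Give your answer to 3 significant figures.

The 4 doses were given 129.3, 93.2, 57.1, 21 hours ago.
Total = 27.6·(1/2)^(129.3/33) + 27.6·(1/2)^(93.2/33) + 27.6·(1/2)^(57.1/33) + 27.6·(1/2)^(21/33)
      = 1.8257 + 3.897 + 8.3183 + 17.756 ≈ 31.797 mg.

31.8 mg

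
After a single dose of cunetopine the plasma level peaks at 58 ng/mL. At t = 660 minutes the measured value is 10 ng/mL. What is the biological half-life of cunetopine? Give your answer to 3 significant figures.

260 minutes

A/A₀ = 10/58 ≈ 0.17241.
n = log₂(5.8) ≈ 2.5361 half-lives elapsed in 660 minutes.
t½ = 660/2.5361 ≈ 260.25 minutes.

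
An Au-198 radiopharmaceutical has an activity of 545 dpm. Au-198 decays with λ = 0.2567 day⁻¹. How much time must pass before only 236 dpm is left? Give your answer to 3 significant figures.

t½ = ln 2 / λ = 0.69315 / 0.2567 ≈ 2.7002 days.
Fraction remaining = 236/545 ≈ 0.43303.
n = log₂(545/236) = ln(2.3093)/ln 2 ≈ 1.2075 half-lives.
t = n × t½ = 1.2075 × 2.7002 ≈ 3.2604 days.

3.26 days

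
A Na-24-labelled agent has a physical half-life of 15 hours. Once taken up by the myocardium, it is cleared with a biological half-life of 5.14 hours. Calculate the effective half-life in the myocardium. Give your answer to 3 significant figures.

1/t_eff = 1/t_phys + 1/t_biol = 1/15 + 1/5.14 = 0.26122 per hour.
t_eff = 15 × 5.14 / (15 + 5.14) ≈ 3.8282 hours.

3.83 hours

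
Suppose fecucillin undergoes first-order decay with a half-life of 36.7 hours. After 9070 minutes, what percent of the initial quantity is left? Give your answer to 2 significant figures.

5.8%

9070 minutes = 151.167 hours.
n = 151.167/36.7 ≈ 4.119 half-lives.
Fraction remaining = (1/2)^4.119 ≈ 0.057552, i.e. 5.7552%.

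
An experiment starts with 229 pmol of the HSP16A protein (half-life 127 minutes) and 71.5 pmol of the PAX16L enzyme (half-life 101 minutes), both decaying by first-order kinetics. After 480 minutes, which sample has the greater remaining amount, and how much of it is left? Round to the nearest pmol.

HSP16A protein, 17 pmol

HSP16A protein: 229 × (1/2)^3.7795 ≈ 16.676 pmol.
PAX16L enzyme: 71.5 × (1/2)^4.7525 ≈ 2.6526 pmol.
HSP16A protein has more remaining, at ≈ 16.676 pmol.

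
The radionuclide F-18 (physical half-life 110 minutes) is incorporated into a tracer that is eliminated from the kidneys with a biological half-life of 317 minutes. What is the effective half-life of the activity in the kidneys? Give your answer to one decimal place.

1/t_eff = 1/t_phys + 1/t_biol = 1/110 + 1/317 = 0.012245 per minute.
t_eff = 110 × 317 / (110 + 317) ≈ 81.663 minutes.

81.7 minutes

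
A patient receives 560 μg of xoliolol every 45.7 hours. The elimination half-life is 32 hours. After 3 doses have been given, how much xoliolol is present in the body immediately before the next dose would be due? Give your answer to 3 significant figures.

The 3 doses were given 137.1, 91.4, 45.7 hours ago.
Total = 560·(1/2)^(137.1/32) + 560·(1/2)^(91.4/32) + 560·(1/2)^(45.7/32)
      = 28.738 + 77.334 + 208.1 ≈ 314.18 μg.

314 μg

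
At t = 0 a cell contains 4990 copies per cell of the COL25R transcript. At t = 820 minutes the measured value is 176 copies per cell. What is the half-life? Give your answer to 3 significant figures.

A/A₀ = 176/4990 ≈ 0.035271.
n = log₂(28.352) ≈ 4.8254 half-lives elapsed in 820 minutes.
t½ = 820/4.8254 ≈ 169.93 minutes.

170 minutes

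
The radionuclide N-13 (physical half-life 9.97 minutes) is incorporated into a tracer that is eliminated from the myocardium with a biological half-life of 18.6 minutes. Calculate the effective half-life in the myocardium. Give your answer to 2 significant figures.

6.5 minutes

1/t_eff = 1/t_phys + 1/t_biol = 1/9.97 + 1/18.6 = 0.15406 per minute.
t_eff = 9.97 × 18.6 / (9.97 + 18.6) ≈ 6.4908 minutes.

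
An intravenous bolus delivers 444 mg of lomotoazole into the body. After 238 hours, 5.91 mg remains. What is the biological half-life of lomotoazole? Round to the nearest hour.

A/A₀ = 5.91/444 ≈ 0.013311.
n = log₂(75.127) ≈ 6.2313 half-lives elapsed in 238 hours.
t½ = 238/6.2313 ≈ 38.195 hours.

38 hours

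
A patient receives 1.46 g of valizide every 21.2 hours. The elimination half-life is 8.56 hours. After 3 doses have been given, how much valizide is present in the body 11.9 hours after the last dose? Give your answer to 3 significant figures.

0.675 g

The 3 doses were given 54.3, 33.1, 11.9 hours ago.
Total = 1.46·(1/2)^(54.3/8.56) + 1.46·(1/2)^(33.1/8.56) + 1.46·(1/2)^(11.9/8.56)
      = 0.01798 + 0.10007 + 0.55701 ≈ 0.67507 g.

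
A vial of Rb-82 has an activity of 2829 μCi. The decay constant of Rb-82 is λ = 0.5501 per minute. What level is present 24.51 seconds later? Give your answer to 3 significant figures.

t½ = ln 2 / λ = 0.69315 / 0.5501 ≈ 1.26 minutes.
Convert the elapsed time: 24.51 seconds = 0.4085 minutes.
Number of half-lives: n = 0.4085/1.26 ≈ 0.3242.
Remaining = 2829 × (1/2)^0.3242 = 2829 × 0.79874 ≈ 2259.6 μCi.

2260 μCi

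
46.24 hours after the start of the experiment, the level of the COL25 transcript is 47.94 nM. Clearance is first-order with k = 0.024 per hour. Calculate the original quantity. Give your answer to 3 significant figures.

145 nM

t½ = ln 2 / k = 0.69315 / 0.024 ≈ 28.881 hours.
Number of half-lives elapsed: n = 46.24/28.881 ≈ 1.601.
A₀ = A × 2^n = 47.94 × 2^1.601 = 47.94 × 3.0336 ≈ 145.43 nM.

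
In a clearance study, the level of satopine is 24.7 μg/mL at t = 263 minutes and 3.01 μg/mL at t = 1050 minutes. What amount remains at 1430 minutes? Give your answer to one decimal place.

Over Δt = 1050 − 263 = 787 minutes, the level fell by a factor of 24.7/3.01 ≈ 8.206.
n = log₂(8.206) ≈ 3.0367 half-lives, so t½ = 787/3.0367 ≈ 259.16 minutes.
From t = 1050 to t = 1430: 3.01 × (1/2)^((1430−1050)/259.16) ≈ 1.0894 μg/mL.

1.1 μg/mL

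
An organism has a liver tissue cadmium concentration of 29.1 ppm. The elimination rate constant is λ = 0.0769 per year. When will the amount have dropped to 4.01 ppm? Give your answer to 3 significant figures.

25.8 years

t½ = ln 2 / λ = 0.69315 / 0.0769 ≈ 9.0136 years.
Fraction remaining = 4.01/29.1 ≈ 0.1378.
n = log₂(29.1/4.01) = ln(7.2569)/ln 2 ≈ 2.8593 half-lives.
t = n × t½ = 2.8593 × 9.0136 ≈ 25.773 years.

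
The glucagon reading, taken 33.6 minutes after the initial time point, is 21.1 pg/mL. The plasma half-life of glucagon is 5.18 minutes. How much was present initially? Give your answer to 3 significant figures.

1890 pg/mL

Number of half-lives elapsed: n = 33.6/5.18 ≈ 6.4865.
A₀ = A × 2^n = 21.1 × 2^6.4865 = 21.1 × 89.666 ≈ 1891.9 pg/mL.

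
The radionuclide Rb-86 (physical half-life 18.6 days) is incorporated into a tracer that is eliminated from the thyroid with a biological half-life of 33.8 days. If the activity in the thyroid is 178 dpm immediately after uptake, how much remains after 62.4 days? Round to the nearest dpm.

5 dpm

1/t_eff = 1/t_phys + 1/t_biol = 1/18.6 + 1/33.8 = 0.083349 per day.
t_eff = 18.6 × 33.8 / (18.6 + 33.8) ≈ 11.998 days.
Remaining = 178 × (1/2)^(62.4/11.998) = 178 × (1/2)^5.201 ≈ 4.8391 dpm.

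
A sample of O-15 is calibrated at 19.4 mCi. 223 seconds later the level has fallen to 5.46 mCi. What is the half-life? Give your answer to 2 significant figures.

A/A₀ = 5.46/19.4 ≈ 0.28144.
n = log₂(3.5531) ≈ 1.8291 half-lives elapsed in 223 seconds.
t½ = 223/1.8291 ≈ 121.92 seconds.

120 seconds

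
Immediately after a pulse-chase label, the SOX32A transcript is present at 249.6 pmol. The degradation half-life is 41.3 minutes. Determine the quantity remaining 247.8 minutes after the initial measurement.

Elapsed time is 6 half-lives (247.8/41.3).
Each half-life halves the amount: 249.6 × (1/2)^6 = 249.6/64 = 3.9 pmol.

3.9 pmol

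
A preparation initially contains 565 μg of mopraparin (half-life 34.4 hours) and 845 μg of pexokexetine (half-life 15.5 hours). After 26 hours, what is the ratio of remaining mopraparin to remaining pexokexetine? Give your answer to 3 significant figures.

1.27

mopraparin: 565 × (1/2)^(26/34.4) = 565 × (1/2)^0.75581 ≈ 334.6 μg.
pexokexetine: 845 × (1/2)^(26/15.5) = 845 × (1/2)^1.6774 ≈ 264.18 μg.
Ratio ≈ 334.6 / 264.18 ≈ 1.2666.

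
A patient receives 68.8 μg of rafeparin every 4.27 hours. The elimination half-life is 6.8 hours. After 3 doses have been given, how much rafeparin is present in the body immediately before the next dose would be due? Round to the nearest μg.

92 μg

The 3 doses were given 12.81, 8.54, 4.27 hours ago.
Total = 68.8·(1/2)^(12.81/6.8) + 68.8·(1/2)^(8.54/6.8) + 68.8·(1/2)^(4.27/6.8)
      = 18.642 + 28.809 + 44.52 ≈ 91.972 μg.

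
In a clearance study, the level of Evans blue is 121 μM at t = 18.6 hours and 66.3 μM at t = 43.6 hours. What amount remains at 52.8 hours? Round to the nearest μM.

53 μM

Over Δt = 43.6 − 18.6 = 25 hours, the level fell by a factor of 121/66.3 ≈ 1.825.
n = log₂(1.825) ≈ 0.86793 half-lives, so t½ = 25/0.86793 ≈ 28.804 hours.
From t = 43.6 to t = 52.8: 66.3 × (1/2)^((52.8−43.6)/28.804) ≈ 53.133 μM.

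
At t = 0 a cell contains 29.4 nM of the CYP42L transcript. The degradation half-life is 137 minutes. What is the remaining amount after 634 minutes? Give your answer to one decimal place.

Number of half-lives: n = 634/137 ≈ 4.6277.
Remaining = 29.4 × (1/2)^4.6277 = 29.4 × 0.040449 ≈ 1.1892 nM.

1.2 nM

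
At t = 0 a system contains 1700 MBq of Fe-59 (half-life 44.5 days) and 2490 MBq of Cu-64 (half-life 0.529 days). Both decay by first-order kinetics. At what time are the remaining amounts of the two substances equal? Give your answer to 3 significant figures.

0.295 days

Set 1700·(1/2)^(t/44.5) = 2490·(1/2)^(t/0.529).
Taking log₂: log₂(1700/2490) = t·(1/44.5 − 1/0.529).
log₂(0.68273) = -0.55061; 1/44.5 − 1/0.529 = -1.8679.
t = -0.55061 / -1.8679 ≈ 0.29478 days.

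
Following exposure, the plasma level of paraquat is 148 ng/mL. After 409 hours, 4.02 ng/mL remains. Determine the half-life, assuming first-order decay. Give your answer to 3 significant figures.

78.6 hours

A/A₀ = 4.02/148 ≈ 0.027162.
n = log₂(36.816) ≈ 5.2023 half-lives elapsed in 409 hours.
t½ = 409/5.2023 ≈ 78.62 hours.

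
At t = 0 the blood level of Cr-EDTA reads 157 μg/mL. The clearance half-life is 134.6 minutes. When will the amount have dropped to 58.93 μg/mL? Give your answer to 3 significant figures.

Fraction remaining = 58.93/157 ≈ 0.37535.
n = log₂(157/58.93) = ln(2.6642)/ln 2 ≈ 1.4137 half-lives.
t = n × t½ = 1.4137 × 134.6 ≈ 190.28 minutes.

190 minutes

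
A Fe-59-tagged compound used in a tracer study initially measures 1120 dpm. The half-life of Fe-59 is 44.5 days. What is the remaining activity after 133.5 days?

140 dpm

Elapsed time is 3 half-lives (133.5/44.5).
Each half-life halves the amount: 1120 × (1/2)^3 = 1120/8 = 140 dpm.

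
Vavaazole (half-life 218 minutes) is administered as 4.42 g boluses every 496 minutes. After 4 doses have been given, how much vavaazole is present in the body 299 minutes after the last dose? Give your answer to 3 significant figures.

2.15 g

The 4 doses were given 1787, 1291, 795, 299 minutes ago.
Total = 4.42·(1/2)^(1787/218) + 4.42·(1/2)^(1291/218) + 4.42·(1/2)^(795/218) + 4.42·(1/2)^(299/218)
      = 0.015059 + 0.072898 + 0.35288 + 1.7082 ≈ 2.1491 g.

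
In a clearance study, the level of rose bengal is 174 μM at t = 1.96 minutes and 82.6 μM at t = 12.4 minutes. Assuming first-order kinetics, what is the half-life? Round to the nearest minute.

10 minutes

Over Δt = 12.4 − 1.96 = 10.44 minutes, the level fell by a factor of 174/82.6 ≈ 2.1065.
n = log₂(2.1065) ≈ 1.0749 half-lives, so t½ = 10.44/1.0749 ≈ 9.7128 minutes.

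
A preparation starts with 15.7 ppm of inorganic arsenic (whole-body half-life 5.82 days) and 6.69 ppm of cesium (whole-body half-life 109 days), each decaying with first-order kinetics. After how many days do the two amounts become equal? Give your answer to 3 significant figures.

Set 15.7·(1/2)^(t/5.82) = 6.69·(1/2)^(t/109).
Taking log₂: log₂(15.7/6.69) = t·(1/5.82 − 1/109).
log₂(2.3468) = 1.2307; 1/5.82 − 1/109 = 0.16265.
t = 1.2307 / 0.16265 ≈ 7.5666 days.

7.57 days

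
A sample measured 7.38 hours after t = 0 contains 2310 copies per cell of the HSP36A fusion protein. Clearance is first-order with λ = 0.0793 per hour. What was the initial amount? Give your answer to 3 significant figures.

t½ = ln 2 / λ = 0.69315 / 0.0793 ≈ 8.7408 hours.
Number of half-lives elapsed: n = 7.38/8.7408 ≈ 0.84431.
A₀ = A × 2^n = 2310 × 2^0.84431 = 2310 × 1.7954 ≈ 4147.4 copies per cell.

4150 copies per cell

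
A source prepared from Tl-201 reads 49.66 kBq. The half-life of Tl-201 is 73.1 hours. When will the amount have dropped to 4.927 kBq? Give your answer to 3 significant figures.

244 hours

Fraction remaining = 4.927/49.66 ≈ 0.099215.
n = log₂(49.66/4.927) = ln(10.079)/ln 2 ≈ 3.3333 half-lives.
t = n × t½ = 3.3333 × 73.1 ≈ 243.66 hours.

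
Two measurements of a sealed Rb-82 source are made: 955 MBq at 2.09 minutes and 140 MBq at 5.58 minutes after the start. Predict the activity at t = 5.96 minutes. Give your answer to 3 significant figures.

Over Δt = 5.58 − 2.09 = 3.49 minutes, the level fell by a factor of 955/140 ≈ 6.8214.
n = log₂(6.8214) ≈ 2.7701 half-lives, so t½ = 3.49/2.7701 ≈ 1.2599 minutes.
From t = 5.58 to t = 5.96: 140 × (1/2)^((5.96−5.58)/1.2599) ≈ 113.59 MBq.

114 MBq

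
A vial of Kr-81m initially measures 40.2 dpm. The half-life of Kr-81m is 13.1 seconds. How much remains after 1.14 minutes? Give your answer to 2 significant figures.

Convert the elapsed time: 1.14 minutes = 68.4 seconds.
Number of half-lives: n = 68.4/13.1 ≈ 5.2214.
Remaining = 40.2 × (1/2)^5.2214 = 40.2 × 0.026805 ≈ 1.0775 dpm.

1.1 dpm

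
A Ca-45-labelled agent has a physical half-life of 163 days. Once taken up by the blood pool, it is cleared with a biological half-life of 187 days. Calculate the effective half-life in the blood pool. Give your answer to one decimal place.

87.1 days

1/t_eff = 1/t_phys + 1/t_biol = 1/163 + 1/187 = 0.011483 per day.
t_eff = 163 × 187 / (163 + 187) ≈ 87.089 days.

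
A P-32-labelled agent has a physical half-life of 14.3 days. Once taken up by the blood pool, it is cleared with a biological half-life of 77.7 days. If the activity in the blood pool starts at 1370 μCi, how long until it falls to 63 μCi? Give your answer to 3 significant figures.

53.7 days

1/t_eff = 1/t_phys + 1/t_biol = 1/14.3 + 1/77.7 = 0.0828 per day.
t_eff = 14.3 × 77.7 / (14.3 + 77.7) ≈ 12.077 days.
n = log₂(1370/63) ≈ 4.4427; t = 4.4427 × 12.077 ≈ 53.656 days.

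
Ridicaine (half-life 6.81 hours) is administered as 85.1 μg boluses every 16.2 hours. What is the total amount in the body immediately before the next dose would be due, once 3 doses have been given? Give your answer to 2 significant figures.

The 3 doses were given 48.6, 32.4, 16.2 hours ago.
Total = 85.1·(1/2)^(48.6/6.81) + 85.1·(1/2)^(32.4/6.81) + 85.1·(1/2)^(16.2/6.81)
      = 0.6048 + 3.1457 + 16.361 ≈ 20.112 μg.

20 μg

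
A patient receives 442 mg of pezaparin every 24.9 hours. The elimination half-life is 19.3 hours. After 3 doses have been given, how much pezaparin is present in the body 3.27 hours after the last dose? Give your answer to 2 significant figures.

The 3 doses were given 53.07, 28.17, 3.27 hours ago.
Total = 442·(1/2)^(53.07/19.3) + 442·(1/2)^(28.17/19.3) + 442·(1/2)^(3.27/19.3)
      = 65.715 + 160.71 + 393.02 ≈ 619.45 mg.

620 mg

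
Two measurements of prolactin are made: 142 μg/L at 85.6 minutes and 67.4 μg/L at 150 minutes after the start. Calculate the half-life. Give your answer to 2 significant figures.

Over Δt = 150 − 85.6 = 64.4 minutes, the level fell by a factor of 142/67.4 ≈ 2.1068.
n = log₂(2.1068) ≈ 1.0751 half-lives, so t½ = 64.4/1.0751 ≈ 59.903 minutes.

60 minutes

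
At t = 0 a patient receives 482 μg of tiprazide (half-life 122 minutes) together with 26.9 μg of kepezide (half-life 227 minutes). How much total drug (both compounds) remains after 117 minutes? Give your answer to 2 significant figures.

tiprazide: 482 × (1/2)^(117/122) = 482 × (1/2)^0.95902 ≈ 247.94 μg.
kepezide: 26.9 × (1/2)^(117/227) = 26.9 × (1/2)^0.51542 ≈ 18.819 μg.
Total = 247.94 + 18.819 ≈ 266.76 μg.

270 μg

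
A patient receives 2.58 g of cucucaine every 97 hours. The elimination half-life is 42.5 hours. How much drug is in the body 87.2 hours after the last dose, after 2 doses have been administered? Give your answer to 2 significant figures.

0.75 g

The 2 doses were given 184.2, 87.2 hours ago.
Total = 2.58·(1/2)^(184.2/42.5) + 2.58·(1/2)^(87.2/42.5)
      = 0.12791 + 0.62227 ≈ 0.75018 g.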